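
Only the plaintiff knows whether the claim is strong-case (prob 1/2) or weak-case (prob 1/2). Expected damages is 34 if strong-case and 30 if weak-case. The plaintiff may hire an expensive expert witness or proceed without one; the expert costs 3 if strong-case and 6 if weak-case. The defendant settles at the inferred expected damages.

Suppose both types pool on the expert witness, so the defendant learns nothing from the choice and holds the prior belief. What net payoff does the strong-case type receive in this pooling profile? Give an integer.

Pooled settlement = 1/2·34 + 1/2·30 = 32.
strong-case pays cost 3 for the expert witness, so net payoff = 32 − 3 = 29.

29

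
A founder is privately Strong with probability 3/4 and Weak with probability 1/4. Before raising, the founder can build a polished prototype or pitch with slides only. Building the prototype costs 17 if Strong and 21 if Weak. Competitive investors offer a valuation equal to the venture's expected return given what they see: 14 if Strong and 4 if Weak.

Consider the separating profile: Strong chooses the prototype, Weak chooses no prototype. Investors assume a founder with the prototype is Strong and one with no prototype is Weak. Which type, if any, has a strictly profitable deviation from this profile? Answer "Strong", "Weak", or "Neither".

The prototype pays 14; no prototype pays 4.
Strong: assigned the prototype, nets 14 − 17 = -3; deviating to no prototype nets 4.
Weak: assigned no prototype, nets 4; deviating to the prototype nets 14 − 21 = -7.
The Strong type gains 7 by deviating.

Strong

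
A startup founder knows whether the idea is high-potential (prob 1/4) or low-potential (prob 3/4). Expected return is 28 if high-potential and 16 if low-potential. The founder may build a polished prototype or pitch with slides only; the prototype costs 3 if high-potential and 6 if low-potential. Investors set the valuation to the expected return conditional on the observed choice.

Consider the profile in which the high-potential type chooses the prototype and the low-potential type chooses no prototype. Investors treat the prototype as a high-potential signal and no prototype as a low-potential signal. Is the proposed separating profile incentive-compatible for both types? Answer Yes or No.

Under these beliefs, the prototype earns valuation 28 and no prototype earns valuation 16.
high-potential: the prototype nets 28 − 3 = 25; no prototype nets 16. high-potential prefers the prototype.
low-potential: the prototype nets 28 − 6 = 22; no prototype nets 16. low-potential would deviate to the prototype.
low-potential has a profitable deviation, so the profile is not an equilibrium.

No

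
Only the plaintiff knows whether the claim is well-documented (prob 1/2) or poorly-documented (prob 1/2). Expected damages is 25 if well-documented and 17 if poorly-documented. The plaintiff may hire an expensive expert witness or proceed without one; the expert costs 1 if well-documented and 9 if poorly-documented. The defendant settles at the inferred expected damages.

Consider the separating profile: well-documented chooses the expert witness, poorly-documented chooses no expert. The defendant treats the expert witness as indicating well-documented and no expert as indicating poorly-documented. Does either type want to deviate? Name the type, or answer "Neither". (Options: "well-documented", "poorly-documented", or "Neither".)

The expert witness pays 25; no expert pays 17.
well-documented: assigned the expert witness, nets 25 − 1 = 24; deviating to no expert nets 17.
poorly-documented: assigned no expert, nets 17; deviating to the expert witness nets 25 − 9 = 16.
Both types strictly prefer their assigned action; no profitable deviation.

Neither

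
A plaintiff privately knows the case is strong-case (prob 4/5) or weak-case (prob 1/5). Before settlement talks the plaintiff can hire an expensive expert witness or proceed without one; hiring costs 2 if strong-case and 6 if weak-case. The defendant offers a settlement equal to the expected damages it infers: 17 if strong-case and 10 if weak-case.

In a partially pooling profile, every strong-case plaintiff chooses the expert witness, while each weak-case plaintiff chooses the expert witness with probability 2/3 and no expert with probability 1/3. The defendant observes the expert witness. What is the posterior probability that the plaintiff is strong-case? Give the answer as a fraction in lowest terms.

6/7

P(the expert witness) = (4/5)·1 + (1/5)·(2/3) = 14/15.
By Bayes' rule, P(strong-case | the expert witness) = (4/5) / (14/15) = 6/7.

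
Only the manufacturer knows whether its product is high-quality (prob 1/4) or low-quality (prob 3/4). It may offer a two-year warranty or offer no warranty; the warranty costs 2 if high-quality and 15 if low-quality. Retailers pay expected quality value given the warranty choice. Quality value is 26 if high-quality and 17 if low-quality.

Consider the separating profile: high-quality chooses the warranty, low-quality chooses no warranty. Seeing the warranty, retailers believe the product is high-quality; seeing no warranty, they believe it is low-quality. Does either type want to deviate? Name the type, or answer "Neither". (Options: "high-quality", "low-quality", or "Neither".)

The warranty pays 26; no warranty pays 17.
high-quality: assigned the warranty, nets 26 − 2 = 24; deviating to no warranty nets 17.
low-quality: assigned no warranty, nets 17; deviating to the warranty nets 26 − 15 = 11.
Both types strictly prefer their assigned action; no profitable deviation.

Neither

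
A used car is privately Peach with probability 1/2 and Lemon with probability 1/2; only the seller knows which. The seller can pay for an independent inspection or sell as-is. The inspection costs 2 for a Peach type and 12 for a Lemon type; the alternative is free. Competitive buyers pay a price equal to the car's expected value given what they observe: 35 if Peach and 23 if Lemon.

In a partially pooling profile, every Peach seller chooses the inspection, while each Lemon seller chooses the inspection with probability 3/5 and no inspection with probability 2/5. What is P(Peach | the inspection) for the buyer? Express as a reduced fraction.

5/8

P(the inspection) = (1/2)·1 + (1/2)·(3/5) = 4/5.
By Bayes' rule, P(Peach | the inspection) = (1/2) / (4/5) = 5/8.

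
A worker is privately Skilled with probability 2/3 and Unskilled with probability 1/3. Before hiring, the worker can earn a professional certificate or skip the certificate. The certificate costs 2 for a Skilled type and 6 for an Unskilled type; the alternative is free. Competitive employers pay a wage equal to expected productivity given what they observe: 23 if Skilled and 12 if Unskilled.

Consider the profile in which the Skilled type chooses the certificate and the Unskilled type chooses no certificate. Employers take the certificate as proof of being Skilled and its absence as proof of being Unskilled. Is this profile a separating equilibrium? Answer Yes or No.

Under these beliefs, the certificate earns wage 23 and no certificate earns wage 12.
Skilled: the certificate nets 23 − 2 = 21; no certificate nets 12. Skilled prefers the certificate.
Unskilled: the certificate nets 23 − 6 = 17; no certificate nets 12. Unskilled would deviate to the certificate.
Unskilled has a profitable deviation, so the profile is not an equilibrium.

No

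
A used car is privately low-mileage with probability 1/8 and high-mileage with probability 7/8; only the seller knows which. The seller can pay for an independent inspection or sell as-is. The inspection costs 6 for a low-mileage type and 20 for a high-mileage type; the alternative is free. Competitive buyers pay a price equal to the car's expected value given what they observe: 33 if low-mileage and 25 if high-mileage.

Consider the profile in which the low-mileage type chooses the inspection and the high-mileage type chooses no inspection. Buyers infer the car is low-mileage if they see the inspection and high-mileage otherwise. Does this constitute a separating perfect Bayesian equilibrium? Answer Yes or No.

Yes

Under these beliefs, the inspection earns price 33 and no inspection earns price 25.
low-mileage: the inspection nets 33 − 6 = 27; no inspection nets 25. low-mileage prefers the inspection.
high-mileage: the inspection nets 33 − 20 = 13; no inspection nets 25. high-mileage prefers no inspection.
Neither type deviates, so the separating profile is an equilibrium.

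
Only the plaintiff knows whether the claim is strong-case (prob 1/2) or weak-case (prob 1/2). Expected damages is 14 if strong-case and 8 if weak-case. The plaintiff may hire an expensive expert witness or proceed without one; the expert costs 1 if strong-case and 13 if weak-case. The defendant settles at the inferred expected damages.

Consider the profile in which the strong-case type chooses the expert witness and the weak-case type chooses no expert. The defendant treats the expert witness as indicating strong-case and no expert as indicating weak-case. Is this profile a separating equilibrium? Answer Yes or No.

Yes

Under these beliefs, the expert witness earns settlement 14 and no expert earns settlement 8.
strong-case: the expert witness nets 14 − 1 = 13; no expert nets 8. strong-case prefers the expert witness.
weak-case: the expert witness nets 14 − 13 = 1; no expert nets 8. weak-case prefers no expert.
Neither type deviates, so the separating profile is an equilibrium.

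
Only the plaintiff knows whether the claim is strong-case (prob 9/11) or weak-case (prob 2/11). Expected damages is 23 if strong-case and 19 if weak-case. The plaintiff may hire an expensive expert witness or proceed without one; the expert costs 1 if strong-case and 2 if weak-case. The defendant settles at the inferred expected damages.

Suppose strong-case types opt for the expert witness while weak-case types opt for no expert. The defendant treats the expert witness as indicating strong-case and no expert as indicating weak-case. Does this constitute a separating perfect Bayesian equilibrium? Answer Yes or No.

Under these beliefs, the expert witness earns settlement 23 and no expert earns settlement 19.
strong-case: the expert witness nets 23 − 1 = 22; no expert nets 19. strong-case prefers the expert witness.
weak-case: the expert witness nets 23 − 2 = 21; no expert nets 19. weak-case would deviate to the expert witness.
weak-case has a profitable deviation, so the profile is not an equilibrium.

No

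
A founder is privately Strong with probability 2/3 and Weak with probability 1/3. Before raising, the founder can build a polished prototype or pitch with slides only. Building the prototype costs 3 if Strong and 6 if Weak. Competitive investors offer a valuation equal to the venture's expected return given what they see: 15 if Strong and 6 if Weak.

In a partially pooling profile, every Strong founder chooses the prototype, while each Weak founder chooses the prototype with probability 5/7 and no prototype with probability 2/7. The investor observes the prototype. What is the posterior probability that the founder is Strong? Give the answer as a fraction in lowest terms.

P(the prototype) = (2/3)·1 + (1/3)·(5/7) = 19/21.
By Bayes' rule, P(Strong | the prototype) = (2/3) / (19/21) = 14/19.

14/19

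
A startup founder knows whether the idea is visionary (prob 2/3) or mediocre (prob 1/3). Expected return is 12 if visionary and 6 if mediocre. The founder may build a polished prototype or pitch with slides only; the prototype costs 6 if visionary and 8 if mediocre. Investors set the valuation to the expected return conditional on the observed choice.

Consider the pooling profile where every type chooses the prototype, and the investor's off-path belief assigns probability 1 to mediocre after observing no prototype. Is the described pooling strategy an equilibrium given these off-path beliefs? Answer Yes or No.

On path, the investor holds the prior and pays 2/3·12 + 1/3·6 = 10. Off path (no prototype), believing mediocre, it pays 6.
visionary: the prototype nets 10 − 6 = 4; no prototype nets 6. visionary would deviate.
mediocre: the prototype nets 10 − 8 = 2; no prototype nets 6. mediocre would deviate.
A type deviates, so pooling fails.

No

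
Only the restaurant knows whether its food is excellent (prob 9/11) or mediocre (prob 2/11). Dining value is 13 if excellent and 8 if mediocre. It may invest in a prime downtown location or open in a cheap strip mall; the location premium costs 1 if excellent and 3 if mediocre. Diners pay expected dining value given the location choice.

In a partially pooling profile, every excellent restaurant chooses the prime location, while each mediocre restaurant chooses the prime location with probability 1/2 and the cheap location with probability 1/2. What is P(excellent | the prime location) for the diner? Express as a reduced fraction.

9/10

P(the prime location) = (9/11)·1 + (2/11)·(1/2) = 10/11.
By Bayes' rule, P(excellent | the prime location) = (9/11) / (10/11) = 9/10.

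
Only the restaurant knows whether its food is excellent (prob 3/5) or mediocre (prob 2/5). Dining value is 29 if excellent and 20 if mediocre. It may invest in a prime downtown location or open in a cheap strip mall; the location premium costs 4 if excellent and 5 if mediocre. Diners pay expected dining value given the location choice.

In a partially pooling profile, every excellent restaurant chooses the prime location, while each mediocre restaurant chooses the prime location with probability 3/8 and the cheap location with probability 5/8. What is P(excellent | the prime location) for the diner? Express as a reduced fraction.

4/5

P(the prime location) = (3/5)·1 + (2/5)·(3/8) = 3/4.
By Bayes' rule, P(excellent | the prime location) = (3/5) / (3/4) = 4/5.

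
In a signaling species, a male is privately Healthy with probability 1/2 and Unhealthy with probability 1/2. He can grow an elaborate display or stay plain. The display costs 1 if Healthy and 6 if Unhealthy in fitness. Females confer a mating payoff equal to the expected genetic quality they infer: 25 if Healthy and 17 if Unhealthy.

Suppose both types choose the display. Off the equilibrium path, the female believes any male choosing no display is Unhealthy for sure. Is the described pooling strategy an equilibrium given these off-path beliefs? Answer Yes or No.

On path, the female holds the prior and pays 1/2·25 + 1/2·17 = 21. Off path (no display), believing Unhealthy, it pays 17.
Healthy: the display nets 21 − 1 = 20; no display nets 17. Healthy stays.
Unhealthy: the display nets 21 − 6 = 15; no display nets 17. Unhealthy would deviate.
A type deviates, so pooling fails.

No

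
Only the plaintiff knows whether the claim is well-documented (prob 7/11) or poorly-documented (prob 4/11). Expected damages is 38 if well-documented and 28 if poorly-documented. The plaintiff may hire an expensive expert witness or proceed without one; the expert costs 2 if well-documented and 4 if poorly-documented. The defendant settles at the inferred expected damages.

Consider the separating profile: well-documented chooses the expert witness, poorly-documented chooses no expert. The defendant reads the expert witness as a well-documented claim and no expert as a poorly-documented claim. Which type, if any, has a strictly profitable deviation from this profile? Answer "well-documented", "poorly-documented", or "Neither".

The expert witness pays 38; no expert pays 28.
well-documented: assigned the expert witness, nets 38 − 2 = 36; deviating to no expert nets 28.
poorly-documented: assigned no expert, nets 28; deviating to the expert witness nets 38 − 4 = 34.
The poorly-documented type gains 6 by deviating.

poorly-documented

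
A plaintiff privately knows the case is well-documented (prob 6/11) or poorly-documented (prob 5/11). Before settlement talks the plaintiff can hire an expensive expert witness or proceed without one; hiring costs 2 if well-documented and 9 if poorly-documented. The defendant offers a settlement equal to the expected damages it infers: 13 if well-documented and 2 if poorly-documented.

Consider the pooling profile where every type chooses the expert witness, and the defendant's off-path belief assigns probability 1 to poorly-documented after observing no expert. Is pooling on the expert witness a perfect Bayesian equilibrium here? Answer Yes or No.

On path, the defendant holds the prior and pays 6/11·13 + 5/11·2 = 8. Off path (no expert), believing poorly-documented, it pays 2.
well-documented: the expert witness nets 8 − 2 = 6; no expert nets 2. well-documented stays.
poorly-documented: the expert witness nets 8 − 9 = -1; no expert nets 2. poorly-documented would deviate.
A type deviates, so pooling fails.

No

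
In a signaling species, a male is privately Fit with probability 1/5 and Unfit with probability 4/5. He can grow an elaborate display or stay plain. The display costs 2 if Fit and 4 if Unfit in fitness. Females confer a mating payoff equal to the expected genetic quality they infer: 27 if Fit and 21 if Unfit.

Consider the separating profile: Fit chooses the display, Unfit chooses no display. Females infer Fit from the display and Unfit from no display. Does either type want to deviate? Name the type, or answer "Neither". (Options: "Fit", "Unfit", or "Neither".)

The display pays 27; no display pays 21.
Fit: assigned the display, nets 27 − 2 = 25; deviating to no display nets 21.
Unfit: assigned no display, nets 21; deviating to the display nets 27 − 4 = 23.
The Unfit type gains 2 by deviating.

Unfit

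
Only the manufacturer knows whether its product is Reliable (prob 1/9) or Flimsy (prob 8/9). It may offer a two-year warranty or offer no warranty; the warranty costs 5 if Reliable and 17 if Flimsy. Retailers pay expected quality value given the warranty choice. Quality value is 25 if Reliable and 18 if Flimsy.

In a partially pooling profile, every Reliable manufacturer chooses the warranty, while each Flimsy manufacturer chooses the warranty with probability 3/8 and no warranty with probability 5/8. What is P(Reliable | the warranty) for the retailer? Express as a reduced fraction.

P(the warranty) = (1/9)·1 + (8/9)·(3/8) = 4/9.
By Bayes' rule, P(Reliable | the warranty) = (1/9) / (4/9) = 1/4.

1/4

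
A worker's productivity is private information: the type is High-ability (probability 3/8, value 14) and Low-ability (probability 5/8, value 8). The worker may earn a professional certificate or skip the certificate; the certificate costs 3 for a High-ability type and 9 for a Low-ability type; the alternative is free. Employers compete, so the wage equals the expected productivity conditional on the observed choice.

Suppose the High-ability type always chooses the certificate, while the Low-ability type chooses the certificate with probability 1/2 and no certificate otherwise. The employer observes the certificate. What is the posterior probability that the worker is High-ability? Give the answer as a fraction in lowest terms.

P(the certificate) = (3/8)·1 + (5/8)·(1/2) = 11/16.
By Bayes' rule, P(High-ability | the certificate) = (3/8) / (11/16) = 6/11.

6/11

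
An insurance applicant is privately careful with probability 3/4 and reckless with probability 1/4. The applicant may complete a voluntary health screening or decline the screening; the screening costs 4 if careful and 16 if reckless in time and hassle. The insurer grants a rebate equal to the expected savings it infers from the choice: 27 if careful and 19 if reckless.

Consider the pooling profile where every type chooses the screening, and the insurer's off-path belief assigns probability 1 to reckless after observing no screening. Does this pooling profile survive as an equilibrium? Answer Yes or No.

On path, the insurer holds the prior and pays 3/4·27 + 1/4·19 = 25. Off path (no screening), believing reckless, it pays 19.
careful: the screening nets 25 − 4 = 21; no screening nets 19. careful stays.
reckless: the screening nets 25 − 16 = 9; no screening nets 19. reckless would deviate.
A type deviates, so pooling fails.

No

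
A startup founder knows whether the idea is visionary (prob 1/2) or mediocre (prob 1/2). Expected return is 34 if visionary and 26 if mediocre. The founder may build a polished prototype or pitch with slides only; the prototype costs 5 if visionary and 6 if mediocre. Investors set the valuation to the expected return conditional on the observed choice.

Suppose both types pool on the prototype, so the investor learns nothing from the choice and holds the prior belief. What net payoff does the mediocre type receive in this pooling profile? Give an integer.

24

Pooled valuation = 1/2·34 + 1/2·26 = 30.
mediocre pays cost 6 for the prototype, so net payoff = 30 − 6 = 24.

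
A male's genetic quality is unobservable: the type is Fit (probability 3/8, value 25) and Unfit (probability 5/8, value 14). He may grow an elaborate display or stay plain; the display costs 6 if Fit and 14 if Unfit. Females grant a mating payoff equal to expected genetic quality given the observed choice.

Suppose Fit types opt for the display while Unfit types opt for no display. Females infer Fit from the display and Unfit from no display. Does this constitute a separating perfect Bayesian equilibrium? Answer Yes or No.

Yes

Under these beliefs, the display earns mating payoff 25 and no display earns mating payoff 14.
Fit: the display nets 25 − 6 = 19; no display nets 14. Fit prefers the display.
Unfit: the display nets 25 − 14 = 11; no display nets 14. Unfit prefers no display.
Neither type deviates, so the separating profile is an equilibrium.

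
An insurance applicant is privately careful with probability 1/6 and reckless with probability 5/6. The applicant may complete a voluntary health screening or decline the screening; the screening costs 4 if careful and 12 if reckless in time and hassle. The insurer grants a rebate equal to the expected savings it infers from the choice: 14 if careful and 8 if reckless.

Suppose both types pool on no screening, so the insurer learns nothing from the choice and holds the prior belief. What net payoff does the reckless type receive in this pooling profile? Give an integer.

Pooled rebate = 1/6·14 + 5/6·8 = 9.
reckless pays no cost for no screening, so net payoff = 9.

9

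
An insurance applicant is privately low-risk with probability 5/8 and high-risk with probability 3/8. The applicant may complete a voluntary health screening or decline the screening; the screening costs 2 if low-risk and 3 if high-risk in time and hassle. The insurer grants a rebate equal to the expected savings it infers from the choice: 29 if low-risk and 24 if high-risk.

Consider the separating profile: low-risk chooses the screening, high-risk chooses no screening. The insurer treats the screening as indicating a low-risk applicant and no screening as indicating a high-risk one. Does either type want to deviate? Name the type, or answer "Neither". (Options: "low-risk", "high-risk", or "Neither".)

The screening pays 29; no screening pays 24.
low-risk: assigned the screening, nets 29 − 2 = 27; deviating to no screening nets 24.
high-risk: assigned no screening, nets 24; deviating to the screening nets 29 − 3 = 26.
The high-risk type gains 2 by deviating.

high-risk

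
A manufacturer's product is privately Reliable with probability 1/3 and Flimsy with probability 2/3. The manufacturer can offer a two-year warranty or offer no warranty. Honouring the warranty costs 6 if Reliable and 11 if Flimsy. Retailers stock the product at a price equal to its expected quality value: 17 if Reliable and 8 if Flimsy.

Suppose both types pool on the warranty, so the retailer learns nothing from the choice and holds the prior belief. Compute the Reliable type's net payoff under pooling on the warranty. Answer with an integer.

Pooled price = 1/3·17 + 2/3·8 = 11.
Reliable pays cost 6 for the warranty, so net payoff = 11 − 6 = 5.

5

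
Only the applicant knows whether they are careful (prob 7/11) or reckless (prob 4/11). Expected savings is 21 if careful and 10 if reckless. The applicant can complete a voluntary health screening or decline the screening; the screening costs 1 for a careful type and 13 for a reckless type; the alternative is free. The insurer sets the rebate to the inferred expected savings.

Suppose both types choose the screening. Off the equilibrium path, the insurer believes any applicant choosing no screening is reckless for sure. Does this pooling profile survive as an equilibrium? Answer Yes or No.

On path, the insurer holds the prior and pays 7/11·21 + 4/11·10 = 17. Off path (no screening), believing reckless, it pays 10.
careful: the screening nets 17 − 1 = 16; no screening nets 10. careful stays.
reckless: the screening nets 17 − 13 = 4; no screening nets 10. reckless would deviate.
A type deviates, so pooling fails.

No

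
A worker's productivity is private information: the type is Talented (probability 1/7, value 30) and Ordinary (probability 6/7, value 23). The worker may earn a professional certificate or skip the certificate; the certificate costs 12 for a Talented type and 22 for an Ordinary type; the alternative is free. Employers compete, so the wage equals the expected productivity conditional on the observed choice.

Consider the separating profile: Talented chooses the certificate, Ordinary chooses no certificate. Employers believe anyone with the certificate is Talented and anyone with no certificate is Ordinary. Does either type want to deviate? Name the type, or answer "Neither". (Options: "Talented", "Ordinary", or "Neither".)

The certificate pays 30; no certificate pays 23.
Talented: assigned the certificate, nets 30 − 12 = 18; deviating to no certificate nets 23.
Ordinary: assigned no certificate, nets 23; deviating to the certificate nets 30 − 22 = 8.
The Talented type gains 5 by deviating.

Talented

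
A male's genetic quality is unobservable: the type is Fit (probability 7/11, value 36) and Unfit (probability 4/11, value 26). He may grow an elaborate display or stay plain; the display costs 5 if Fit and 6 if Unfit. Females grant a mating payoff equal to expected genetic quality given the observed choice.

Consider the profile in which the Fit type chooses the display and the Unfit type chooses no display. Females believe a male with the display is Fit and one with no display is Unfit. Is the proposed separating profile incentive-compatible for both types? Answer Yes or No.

No

Under these beliefs, the display earns mating payoff 36 and no display earns mating payoff 26.
Fit: the display nets 36 − 5 = 31; no display nets 26. Fit prefers the display.
Unfit: the display nets 36 − 6 = 30; no display nets 26. Unfit would deviate to the display.
Unfit has a profitable deviation, so the profile is not an equilibrium.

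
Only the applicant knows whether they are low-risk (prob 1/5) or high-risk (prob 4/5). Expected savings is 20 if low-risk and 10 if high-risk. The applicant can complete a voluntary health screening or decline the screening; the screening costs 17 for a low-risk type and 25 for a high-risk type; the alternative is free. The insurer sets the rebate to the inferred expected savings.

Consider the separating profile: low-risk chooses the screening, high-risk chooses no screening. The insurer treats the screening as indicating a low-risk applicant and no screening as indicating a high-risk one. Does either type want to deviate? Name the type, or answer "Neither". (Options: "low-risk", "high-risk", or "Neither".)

low-risk

The screening pays 20; no screening pays 10.
low-risk: assigned the screening, nets 20 − 17 = 3; deviating to no screening nets 10.
high-risk: assigned no screening, nets 10; deviating to the screening nets 20 − 25 = -5.
The low-risk type gains 7 by deviating.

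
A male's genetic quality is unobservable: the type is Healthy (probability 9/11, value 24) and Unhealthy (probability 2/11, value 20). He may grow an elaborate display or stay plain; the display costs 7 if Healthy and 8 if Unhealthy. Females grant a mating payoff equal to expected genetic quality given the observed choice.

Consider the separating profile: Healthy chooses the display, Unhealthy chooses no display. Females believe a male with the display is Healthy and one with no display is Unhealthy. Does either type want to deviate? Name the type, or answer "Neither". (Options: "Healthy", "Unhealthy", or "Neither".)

The display pays 24; no display pays 20.
Healthy: assigned the display, nets 24 − 7 = 17; deviating to no display nets 20.
Unhealthy: assigned no display, nets 20; deviating to the display nets 24 − 8 = 16.
The Healthy type gains 3 by deviating.

Healthy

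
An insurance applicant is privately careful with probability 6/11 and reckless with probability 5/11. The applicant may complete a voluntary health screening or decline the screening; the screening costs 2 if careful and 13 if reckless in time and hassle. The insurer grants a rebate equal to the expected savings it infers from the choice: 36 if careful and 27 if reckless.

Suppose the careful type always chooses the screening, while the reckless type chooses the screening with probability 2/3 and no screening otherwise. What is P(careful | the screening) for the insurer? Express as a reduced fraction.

P(the screening) = (6/11)·1 + (5/11)·(2/3) = 28/33.
By Bayes' rule, P(careful | the screening) = (6/11) / (28/33) = 9/14.

9/14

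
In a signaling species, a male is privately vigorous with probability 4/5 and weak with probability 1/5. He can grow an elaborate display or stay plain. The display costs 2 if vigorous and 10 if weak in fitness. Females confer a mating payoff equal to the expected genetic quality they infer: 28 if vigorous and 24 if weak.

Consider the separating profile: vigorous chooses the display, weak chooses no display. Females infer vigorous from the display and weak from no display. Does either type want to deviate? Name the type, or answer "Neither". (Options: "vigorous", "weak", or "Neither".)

Neither

The display pays 28; no display pays 24.
vigorous: assigned the display, nets 28 − 2 = 26; deviating to no display nets 24.
weak: assigned no display, nets 24; deviating to the display nets 28 − 10 = 18.
Both types strictly prefer their assigned action; no profitable deviation.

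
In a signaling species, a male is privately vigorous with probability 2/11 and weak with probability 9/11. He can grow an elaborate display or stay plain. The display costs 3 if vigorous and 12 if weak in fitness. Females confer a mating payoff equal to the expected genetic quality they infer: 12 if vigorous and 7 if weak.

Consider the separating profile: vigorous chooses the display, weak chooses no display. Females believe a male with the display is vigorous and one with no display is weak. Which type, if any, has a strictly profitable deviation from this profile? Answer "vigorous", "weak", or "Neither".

The display pays 12; no display pays 7.
vigorous: assigned the display, nets 12 − 3 = 9; deviating to no display nets 7.
weak: assigned no display, nets 7; deviating to the display nets 12 − 12 = 0.
Both types strictly prefer their assigned action; no profitable deviation.

Neither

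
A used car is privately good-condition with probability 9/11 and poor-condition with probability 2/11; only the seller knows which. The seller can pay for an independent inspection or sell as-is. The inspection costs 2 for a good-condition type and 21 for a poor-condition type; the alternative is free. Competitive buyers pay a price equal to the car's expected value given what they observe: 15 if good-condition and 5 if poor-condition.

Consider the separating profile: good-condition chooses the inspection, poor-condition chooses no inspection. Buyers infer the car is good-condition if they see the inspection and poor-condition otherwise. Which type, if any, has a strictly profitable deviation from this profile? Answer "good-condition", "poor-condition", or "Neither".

The inspection pays 15; no inspection pays 5.
good-condition: assigned the inspection, nets 15 − 2 = 13; deviating to no inspection nets 5.
poor-condition: assigned no inspection, nets 5; deviating to the inspection nets 15 − 21 = -6.
Both types strictly prefer their assigned action; no profitable deviation.

Neither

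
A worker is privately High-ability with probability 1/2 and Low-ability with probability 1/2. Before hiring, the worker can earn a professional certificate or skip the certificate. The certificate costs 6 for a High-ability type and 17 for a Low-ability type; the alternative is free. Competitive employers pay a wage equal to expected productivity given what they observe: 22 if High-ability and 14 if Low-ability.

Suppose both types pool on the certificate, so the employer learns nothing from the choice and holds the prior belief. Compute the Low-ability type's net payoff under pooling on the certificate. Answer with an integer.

1

Pooled wage = 1/2·22 + 1/2·14 = 18.
Low-ability pays cost 17 for the certificate, so net payoff = 18 − 17 = 1.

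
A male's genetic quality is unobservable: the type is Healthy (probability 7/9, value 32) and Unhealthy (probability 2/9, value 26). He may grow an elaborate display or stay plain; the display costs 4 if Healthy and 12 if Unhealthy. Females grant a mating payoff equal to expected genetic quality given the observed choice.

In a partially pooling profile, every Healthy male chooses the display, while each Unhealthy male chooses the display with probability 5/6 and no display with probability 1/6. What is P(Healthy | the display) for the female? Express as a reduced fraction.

P(the display) = (7/9)·1 + (2/9)·(5/6) = 26/27.
By Bayes' rule, P(Healthy | the display) = (7/9) / (26/27) = 21/26.

21/26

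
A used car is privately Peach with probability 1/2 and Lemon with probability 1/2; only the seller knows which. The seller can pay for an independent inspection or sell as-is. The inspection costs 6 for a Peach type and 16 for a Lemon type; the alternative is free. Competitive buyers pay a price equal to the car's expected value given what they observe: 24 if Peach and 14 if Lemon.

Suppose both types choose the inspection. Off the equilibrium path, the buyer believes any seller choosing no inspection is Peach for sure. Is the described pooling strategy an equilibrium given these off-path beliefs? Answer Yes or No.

On path, the buyer holds the prior and pays 1/2·24 + 1/2·14 = 19. Off path (no inspection), believing Peach, it pays 24.
Peach: the inspection nets 19 − 6 = 13; no inspection nets 24. Peach would deviate.
Lemon: the inspection nets 19 − 16 = 3; no inspection nets 24. Lemon would deviate.
A type deviates, so pooling fails.

No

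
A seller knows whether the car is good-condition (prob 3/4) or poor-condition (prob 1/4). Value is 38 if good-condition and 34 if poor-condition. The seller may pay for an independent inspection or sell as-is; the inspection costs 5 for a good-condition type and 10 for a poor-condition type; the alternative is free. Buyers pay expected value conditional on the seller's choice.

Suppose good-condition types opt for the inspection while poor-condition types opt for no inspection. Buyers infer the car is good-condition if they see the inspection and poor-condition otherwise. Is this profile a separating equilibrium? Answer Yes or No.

Under these beliefs, the inspection earns price 38 and no inspection earns price 34.
good-condition: the inspection nets 38 − 5 = 33; no inspection nets 34. good-condition would deviate to no inspection.
poor-condition: the inspection nets 38 − 10 = 28; no inspection nets 34. poor-condition prefers no inspection.
good-condition has a profitable deviation, so the profile is not an equilibrium.

No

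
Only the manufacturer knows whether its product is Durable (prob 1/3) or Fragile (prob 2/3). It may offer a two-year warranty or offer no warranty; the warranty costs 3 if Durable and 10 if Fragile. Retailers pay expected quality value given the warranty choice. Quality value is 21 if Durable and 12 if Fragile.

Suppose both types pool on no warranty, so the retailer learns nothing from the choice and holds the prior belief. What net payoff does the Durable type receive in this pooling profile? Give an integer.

Pooled price = 1/3·21 + 2/3·12 = 15.
Durable pays no cost for no warranty, so net payoff = 15.

15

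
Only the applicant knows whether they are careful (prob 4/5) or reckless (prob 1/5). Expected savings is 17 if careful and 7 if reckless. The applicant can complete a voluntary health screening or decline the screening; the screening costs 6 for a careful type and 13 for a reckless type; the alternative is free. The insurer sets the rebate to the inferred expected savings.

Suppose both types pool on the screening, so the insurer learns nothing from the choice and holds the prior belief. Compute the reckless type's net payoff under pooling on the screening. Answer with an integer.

2

Pooled rebate = 4/5·17 + 1/5·7 = 15.
reckless pays cost 13 for the screening, so net payoff = 15 − 13 = 2.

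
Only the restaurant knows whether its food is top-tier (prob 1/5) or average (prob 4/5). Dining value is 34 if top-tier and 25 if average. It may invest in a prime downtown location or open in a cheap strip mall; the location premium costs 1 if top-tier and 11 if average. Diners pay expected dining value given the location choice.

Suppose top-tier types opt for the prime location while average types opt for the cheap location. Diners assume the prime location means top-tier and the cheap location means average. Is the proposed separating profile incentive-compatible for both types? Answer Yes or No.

Yes

Under these beliefs, the prime location earns price premium 34 and the cheap location earns price premium 25.
top-tier: the prime location nets 34 − 1 = 33; the cheap location nets 25. top-tier prefers the prime location.
average: the prime location nets 34 − 11 = 23; the cheap location nets 25. average prefers the cheap location.
Neither type deviates, so the separating profile is an equilibrium.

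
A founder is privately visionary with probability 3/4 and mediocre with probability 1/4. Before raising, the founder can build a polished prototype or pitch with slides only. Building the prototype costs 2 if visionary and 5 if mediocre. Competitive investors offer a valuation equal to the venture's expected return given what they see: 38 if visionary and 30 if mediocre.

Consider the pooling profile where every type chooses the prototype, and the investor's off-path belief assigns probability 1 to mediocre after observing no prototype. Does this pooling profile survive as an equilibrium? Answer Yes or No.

Yes

On path, the investor holds the prior and pays 3/4·38 + 1/4·30 = 36. Off path (no prototype), believing mediocre, it pays 30.
visionary: the prototype nets 36 − 2 = 34; no prototype nets 30. visionary stays.
mediocre: the prototype nets 36 − 5 = 31; no prototype nets 30. mediocre stays.
No type deviates, so pooling is sustained.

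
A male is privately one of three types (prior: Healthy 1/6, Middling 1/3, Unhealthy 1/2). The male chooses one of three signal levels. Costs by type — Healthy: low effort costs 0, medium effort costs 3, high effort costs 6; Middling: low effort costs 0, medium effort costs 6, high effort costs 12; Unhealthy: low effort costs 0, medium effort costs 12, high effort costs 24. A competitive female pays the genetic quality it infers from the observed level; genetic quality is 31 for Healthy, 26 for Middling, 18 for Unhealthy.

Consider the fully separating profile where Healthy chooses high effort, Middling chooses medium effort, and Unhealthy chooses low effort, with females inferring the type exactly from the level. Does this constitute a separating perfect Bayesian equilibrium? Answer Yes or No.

Yes

Separating mating payoffs: high effort → 31, medium effort → 26, low effort → 18.
Healthy (assigned high effort): low effort: 18 − 0 = 18; medium effort: 26 − 3 = 23; high effort: 31 − 6 = 25. Healthy stays.
Middling (assigned medium effort): low effort: 18 − 0 = 18; medium effort: 26 − 6 = 20; high effort: 31 − 12 = 19. Middling stays.
Unhealthy (assigned low effort): low effort: 18 − 0 = 18; medium effort: 26 − 12 = 14; high effort: 31 − 24 = 7. Unhealthy stays.
Every type prefers its assigned level; separation holds.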